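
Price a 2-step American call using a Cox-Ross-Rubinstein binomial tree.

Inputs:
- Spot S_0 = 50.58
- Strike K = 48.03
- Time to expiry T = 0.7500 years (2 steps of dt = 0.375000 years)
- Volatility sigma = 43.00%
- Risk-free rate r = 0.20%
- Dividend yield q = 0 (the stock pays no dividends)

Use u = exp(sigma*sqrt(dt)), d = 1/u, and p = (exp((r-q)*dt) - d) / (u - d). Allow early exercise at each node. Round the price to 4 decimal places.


Answer: Price = V(0,0) = 8.3903

Derivation:
dt = T/N = 0.375000
u = exp(sigma*sqrt(dt)) = 1.301243; d = 1/u = 0.768496
p = (exp((r-q)*dt) - d) / (u - d) = 0.435956
Discount per step: exp(-r*dt) = 0.999250
Stock lattice S(k, i) with i counting down-moves:
  k=0: S(0,0) = 50.5800
  k=1: S(1,0) = 65.8169; S(1,1) = 38.8705
  k=2: S(2,0) = 85.6438; S(2,1) = 50.5800; S(2,2) = 29.8718
Terminal payoffs V(N, i) = max(S_T - K, 0):
  V(2,0) = 37.613774; V(2,1) = 2.550000; V(2,2) = 0.000000
Backward induction: V(k, i) = exp(-r*dt) * [p * V(k+1, i) + (1-p) * V(k+1, i+1)]; then take max(V_cont, immediate exercise) for American.
  V(1,0) = exp(-r*dt) * [p*37.613774 + (1-p)*2.550000] = 17.822892; exercise = 17.786883; V(1,0) = max -> 17.822892
  V(1,1) = exp(-r*dt) * [p*2.550000 + (1-p)*0.000000] = 1.110854; exercise = 0.000000; V(1,1) = max -> 1.110854
  V(0,0) = exp(-r*dt) * [p*17.822892 + (1-p)*1.110854] = 8.390273; exercise = 2.550000; V(0,0) = max -> 8.390273


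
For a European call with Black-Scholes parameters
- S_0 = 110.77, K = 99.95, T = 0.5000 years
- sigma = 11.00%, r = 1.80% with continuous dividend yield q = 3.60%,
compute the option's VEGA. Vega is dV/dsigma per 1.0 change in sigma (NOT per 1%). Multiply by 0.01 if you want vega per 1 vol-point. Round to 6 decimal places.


Answer: Vega = 14.145112

Derivation:
d1 = 1.2446483095; d2 = 1.1668665636
phi(d1) = 0.1838724000; exp(-qT) = 0.9821610324; exp(-rT) = 0.9910403788
Vega = S * exp(-qT) * phi(d1) * sqrt(T) = 110.7700 * 0.9821610324 * 0.1838724000 * 0.7071067812 = 14.145112


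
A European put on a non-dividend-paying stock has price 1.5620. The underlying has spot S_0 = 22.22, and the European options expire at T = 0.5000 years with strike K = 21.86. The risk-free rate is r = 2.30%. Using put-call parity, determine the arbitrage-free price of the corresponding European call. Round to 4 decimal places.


Answer: Call price = 2.1720

Derivation:
Put-call parity: C - P = S_0 * exp(-qT) - K * exp(-rT).
S_0 * exp(-qT) = 22.2200 * 1.00000000 = 22.22000000
K * exp(-rT) = 21.8600 * 0.98856587 = 21.61004997
C = P + S*exp(-qT) - K*exp(-rT)
C = 1.5620 + 22.22000000 - 21.61004997 = 2.1720


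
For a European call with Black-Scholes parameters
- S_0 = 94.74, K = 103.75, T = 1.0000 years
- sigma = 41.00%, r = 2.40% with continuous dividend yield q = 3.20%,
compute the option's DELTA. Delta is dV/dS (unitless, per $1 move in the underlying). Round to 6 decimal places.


Answer: Delta = 0.470311

Derivation:
d1 = -0.0360923454; d2 = -0.4460923454
phi(d1) = 0.3986825224; exp(-qT) = 0.9685065821; exp(-rT) = 0.9762857098
N(d1) = 0.4856043629
Delta = exp(-qT) * N(d1) = 0.9685065821 * 0.4856043629 = 0.470311


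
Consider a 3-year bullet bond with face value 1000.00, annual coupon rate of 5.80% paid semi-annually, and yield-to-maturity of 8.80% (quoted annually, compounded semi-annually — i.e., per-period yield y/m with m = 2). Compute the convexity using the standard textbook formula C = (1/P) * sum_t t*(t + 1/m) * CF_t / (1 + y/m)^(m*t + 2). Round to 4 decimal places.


Answer: Convexity = 8.7256

Derivation:
Coupon per period c = face * coupon_rate / m = 29.000000
Periods per year m = 2; per-period yield y/m = 0.044000
Number of cashflows N = 6
Cashflows (t years, CF_t, discount factor 1/(1+y/m)^(m*t), PV):
  t = 0.5000: CF_t = 29.000000, DF = 0.957854, PV = 27.777778
  t = 1.0000: CF_t = 29.000000, DF = 0.917485, PV = 26.607067
  t = 1.5000: CF_t = 29.000000, DF = 0.878817, PV = 25.485696
  t = 2.0000: CF_t = 29.000000, DF = 0.841779, PV = 24.411586
  t = 2.5000: CF_t = 29.000000, DF = 0.806302, PV = 23.382746
  t = 3.0000: CF_t = 1029.000000, DF = 0.772320, PV = 794.716780
Price P = sum_t PV_t = 922.381652
Convexity numerator sum_t t*(t + 1/m) * CF_t / (1+y/m)^(m*t + 2):
  t = 0.5000: term = 12.742848
  t = 1.0000: term = 36.617380
  t = 1.5000: term = 70.148237
  t = 2.0000: term = 111.986329
  t = 2.5000: term = 160.899899
  t = 3.0000: term = 7655.978136
Convexity = (1/P) * sum = 8048.372829 / 922.381652 = 8.725643


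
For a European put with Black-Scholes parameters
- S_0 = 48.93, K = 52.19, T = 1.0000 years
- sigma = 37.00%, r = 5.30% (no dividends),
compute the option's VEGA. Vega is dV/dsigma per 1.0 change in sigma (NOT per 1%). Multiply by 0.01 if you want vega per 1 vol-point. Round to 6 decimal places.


d1 = 0.1539183774; d2 = -0.2160816226
phi(d1) = 0.3942445146; exp(-qT) = 1.0000000000; exp(-rT) = 0.9483800125
Vega = S * exp(-qT) * phi(d1) * sqrt(T) = 48.9300 * 1.0000000000 * 0.3942445146 * 1.0000000000 = 19.290384

Answer: Vega = 19.290384


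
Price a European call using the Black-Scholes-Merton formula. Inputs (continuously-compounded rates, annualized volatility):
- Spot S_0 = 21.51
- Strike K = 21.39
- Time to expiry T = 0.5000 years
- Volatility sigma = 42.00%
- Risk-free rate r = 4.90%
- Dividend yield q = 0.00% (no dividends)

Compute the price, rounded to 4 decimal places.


Answer: Price = 2.8331

Derivation:
d1 = (ln(S/K) + (r - q + 0.5*sigma^2) * T) / (sigma * sqrt(T)) = 0.24982561
d2 = d1 - sigma * sqrt(T) = -0.04715924
exp(-rT) = 0.97579769; exp(-qT) = 1.00000000
C = S_0 * exp(-qT) * N(d1) - K * exp(-rT) * N(d2)
N(d1) = 0.59863889; N(d2) = 0.48119316
C = 21.5100 * 1.00000000 * 0.59863889 - 21.3900 * 0.97579769 * 0.48119316 = 2.8331


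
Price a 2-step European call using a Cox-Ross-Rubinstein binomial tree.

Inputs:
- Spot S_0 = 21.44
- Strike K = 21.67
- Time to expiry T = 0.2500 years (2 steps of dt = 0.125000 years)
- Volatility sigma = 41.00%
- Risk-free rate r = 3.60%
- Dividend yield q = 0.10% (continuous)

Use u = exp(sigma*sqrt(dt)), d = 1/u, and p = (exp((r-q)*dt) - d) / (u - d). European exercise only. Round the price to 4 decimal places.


Answer: Price = V(0,0) = 1.5866

Derivation:
dt = T/N = 0.125000
u = exp(sigma*sqrt(dt)) = 1.155990; d = 1/u = 0.865060
p = (exp((r-q)*dt) - d) / (u - d) = 0.478895
Discount per step: exp(-r*dt) = 0.995510
Stock lattice S(k, i) with i counting down-moves:
  k=0: S(0,0) = 21.4400
  k=1: S(1,0) = 24.7844; S(1,1) = 18.5469
  k=2: S(2,0) = 28.6505; S(2,1) = 21.4400; S(2,2) = 16.0442
Terminal payoffs V(N, i) = max(S_T - K, 0):
  V(2,0) = 6.980535; V(2,1) = 0.000000; V(2,2) = 0.000000
Backward induction: V(k, i) = exp(-r*dt) * [p * V(k+1, i) + (1-p) * V(k+1, i+1)].
  V(1,0) = exp(-r*dt) * [p*6.980535 + (1-p)*0.000000] = 3.327934
  V(1,1) = exp(-r*dt) * [p*0.000000 + (1-p)*0.000000] = 0.000000
  V(0,0) = exp(-r*dt) * [p*3.327934 + (1-p)*0.000000] = 1.586575


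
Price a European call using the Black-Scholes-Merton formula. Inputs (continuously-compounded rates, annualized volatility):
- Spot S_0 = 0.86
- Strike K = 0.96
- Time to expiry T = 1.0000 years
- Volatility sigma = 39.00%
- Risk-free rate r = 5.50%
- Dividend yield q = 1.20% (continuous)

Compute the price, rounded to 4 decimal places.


Answer: Price = 0.1085

Derivation:
d1 = (ln(S/K) + (r - q + 0.5*sigma^2) * T) / (sigma * sqrt(T)) = 0.02320283
d2 = d1 - sigma * sqrt(T) = -0.36679717
exp(-rT) = 0.94648515; exp(-qT) = 0.98807171
C = S_0 * exp(-qT) * N(d1) - K * exp(-rT) * N(d2)
N(d1) = 0.50925576; N(d2) = 0.35688516
C = 0.8600 * 0.98807171 * 0.50925576 - 0.9600 * 0.94648515 * 0.35688516 = 0.1085


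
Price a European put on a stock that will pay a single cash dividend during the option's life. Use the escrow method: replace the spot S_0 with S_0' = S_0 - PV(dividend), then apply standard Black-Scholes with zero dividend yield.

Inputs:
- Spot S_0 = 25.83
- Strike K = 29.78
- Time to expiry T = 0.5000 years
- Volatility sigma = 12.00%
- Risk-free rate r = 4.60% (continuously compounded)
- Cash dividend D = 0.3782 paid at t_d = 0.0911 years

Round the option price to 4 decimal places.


PV(D) = D * exp(-r * t_d) = 0.3782 * 0.99581817 = 0.37661843
S_0' = S_0 - PV(D) = 25.8300 - 0.37661843 = 25.45338157
d1 = (ln(S_0'/K) + (r + sigma^2/2)*T) / (sigma*sqrt(T)) = -1.53664229
d2 = d1 - sigma*sqrt(T) = -1.62149510
exp(-rT) = 0.97726248
N(-d1) = 0.93780953; N(-d2) = 0.94754425
P = K * exp(-rT) * N(-d2) - S_0' * N(-d1) = 29.7800 * 0.97726248 * 0.94754425 - 25.45338157 * 0.93780953 = 3.7058

Answer: Price = 3.7058


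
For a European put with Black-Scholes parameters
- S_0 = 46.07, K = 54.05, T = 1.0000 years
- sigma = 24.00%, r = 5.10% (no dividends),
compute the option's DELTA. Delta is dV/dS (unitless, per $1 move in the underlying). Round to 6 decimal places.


d1 = -0.3331148547; d2 = -0.5731148547
phi(d1) = 0.3774107031; exp(-qT) = 1.0000000000; exp(-rT) = 0.9502786705
N(-d1) = 0.6304762067
Delta = -exp(-qT) * N(-d1) = -1.0000000000 * 0.6304762067 = -0.630476

Answer: Delta = -0.630476


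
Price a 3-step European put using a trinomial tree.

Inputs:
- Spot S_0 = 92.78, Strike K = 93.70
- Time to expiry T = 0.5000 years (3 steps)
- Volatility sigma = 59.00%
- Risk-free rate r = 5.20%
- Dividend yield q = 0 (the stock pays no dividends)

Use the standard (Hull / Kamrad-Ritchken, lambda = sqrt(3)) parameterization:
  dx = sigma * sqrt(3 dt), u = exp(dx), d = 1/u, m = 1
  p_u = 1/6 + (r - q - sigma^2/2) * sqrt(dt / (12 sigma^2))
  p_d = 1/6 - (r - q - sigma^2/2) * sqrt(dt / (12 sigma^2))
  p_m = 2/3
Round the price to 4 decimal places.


Answer: Price = V(0,0) = 13.1962

Derivation:
dt = T/N = 0.166667; dx = sigma*sqrt(3*dt) = 0.417193
u = exp(dx) = 1.517695; d = 1/u = 0.658894
p_u = 0.142287, p_m = 0.666667, p_d = 0.191046
Discount per step: exp(-r*dt) = 0.991371
Stock lattice S(k, j) with j the centered position index:
  k=0: S(0,+0) = 92.7800
  k=1: S(1,-1) = 61.1322; S(1,+0) = 92.7800; S(1,+1) = 140.8118
  k=2: S(2,-2) = 40.2796; S(2,-1) = 61.1322; S(2,+0) = 92.7800; S(2,+1) = 140.8118; S(2,+2) = 213.7094
  k=3: S(3,-3) = 26.5400; S(3,-2) = 40.2796; S(3,-1) = 61.1322; S(3,+0) = 92.7800; S(3,+1) = 140.8118; S(3,+2) = 213.7094; S(3,+3) = 324.3458
Terminal payoffs V(N, j) = max(K - S_T, 0):
  V(3,-3) = 67.160025; V(3,-2) = 53.420402; V(3,-1) = 32.567839; V(3,+0) = 0.920000; V(3,+1) = 0.000000; V(3,+2) = 0.000000; V(3,+3) = 0.000000
Backward induction: V(k, j) = exp(-r*dt) * [p_u * V(k+1, j+1) + p_m * V(k+1, j) + p_d * V(k+1, j-1)]
  V(2,-2) = exp(-r*dt) * [p_u*32.567839 + p_m*53.420402 + p_d*67.160025] = 52.620218
  V(2,-1) = exp(-r*dt) * [p_u*0.920000 + p_m*32.567839 + p_d*53.420402] = 31.771990
  V(2,+0) = exp(-r*dt) * [p_u*0.000000 + p_m*0.920000 + p_d*32.567839] = 6.776301
  V(2,+1) = exp(-r*dt) * [p_u*0.000000 + p_m*0.000000 + p_d*0.920000] = 0.174246
  V(2,+2) = exp(-r*dt) * [p_u*0.000000 + p_m*0.000000 + p_d*0.000000] = 0.000000
  V(1,-1) = exp(-r*dt) * [p_u*6.776301 + p_m*31.771990 + p_d*52.620218] = 31.920538
  V(1,+0) = exp(-r*dt) * [p_u*0.174246 + p_m*6.776301 + p_d*31.771990] = 10.520659
  V(1,+1) = exp(-r*dt) * [p_u*0.000000 + p_m*0.174246 + p_d*6.776301] = 1.398574
  V(0,+0) = exp(-r*dt) * [p_u*1.398574 + p_m*10.520659 + p_d*31.920538] = 13.196195


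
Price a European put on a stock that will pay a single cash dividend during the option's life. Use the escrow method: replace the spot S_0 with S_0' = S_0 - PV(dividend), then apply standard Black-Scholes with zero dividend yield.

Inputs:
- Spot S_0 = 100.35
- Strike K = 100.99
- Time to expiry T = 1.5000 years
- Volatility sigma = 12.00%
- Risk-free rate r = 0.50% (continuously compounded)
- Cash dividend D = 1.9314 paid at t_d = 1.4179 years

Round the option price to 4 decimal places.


PV(D) = D * exp(-r * t_d) = 1.9314 * 0.99293557 = 1.91775576
S_0' = S_0 - PV(D) = 100.3500 - 1.91775576 = 98.43224424
d1 = (ln(S_0'/K) + (r + sigma^2/2)*T) / (sigma*sqrt(T)) = -0.05003128
d2 = d1 - sigma*sqrt(T) = -0.19700066
exp(-rT) = 0.99252805
N(-d1) = 0.51995127; N(-d2) = 0.57808649
P = K * exp(-rT) * N(-d2) - S_0' * N(-d1) = 100.9900 * 0.99252805 * 0.57808649 - 98.43224424 * 0.51995127 = 6.7648

Answer: Price = 6.7648


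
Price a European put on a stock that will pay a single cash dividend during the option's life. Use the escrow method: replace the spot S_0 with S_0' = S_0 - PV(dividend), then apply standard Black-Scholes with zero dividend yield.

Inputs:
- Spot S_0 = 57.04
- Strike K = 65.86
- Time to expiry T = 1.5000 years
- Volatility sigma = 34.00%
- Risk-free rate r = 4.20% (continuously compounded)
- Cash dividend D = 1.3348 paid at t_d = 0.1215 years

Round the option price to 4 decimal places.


Answer: Price = 13.0554

Derivation:
PV(D) = D * exp(-r * t_d) = 1.3348 * 0.99491000 = 1.32800587
S_0' = S_0 - PV(D) = 57.0400 - 1.32800587 = 55.71199413
d1 = (ln(S_0'/K) + (r + sigma^2/2)*T) / (sigma*sqrt(T)) = -0.04235172
d2 = d1 - sigma*sqrt(T) = -0.45876498
exp(-rT) = 0.93894347
N(-d1) = 0.51689084; N(-d2) = 0.67679853
P = K * exp(-rT) * N(-d2) - S_0' * N(-d1) = 65.8600 * 0.93894347 * 0.67679853 - 55.71199413 * 0.51689084 = 13.0554


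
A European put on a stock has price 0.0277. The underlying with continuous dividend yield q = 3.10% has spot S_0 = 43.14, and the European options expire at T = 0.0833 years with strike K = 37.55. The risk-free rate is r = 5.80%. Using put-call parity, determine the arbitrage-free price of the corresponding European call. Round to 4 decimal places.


Answer: Call price = 5.6874

Derivation:
Put-call parity: C - P = S_0 * exp(-qT) - K * exp(-rT).
S_0 * exp(-qT) = 43.1400 * 0.99742103 = 43.02874329
K * exp(-rT) = 37.5500 * 0.99518025 = 37.36901848
C = P + S*exp(-qT) - K*exp(-rT)
C = 0.0277 + 43.02874329 - 37.36901848 = 5.6874


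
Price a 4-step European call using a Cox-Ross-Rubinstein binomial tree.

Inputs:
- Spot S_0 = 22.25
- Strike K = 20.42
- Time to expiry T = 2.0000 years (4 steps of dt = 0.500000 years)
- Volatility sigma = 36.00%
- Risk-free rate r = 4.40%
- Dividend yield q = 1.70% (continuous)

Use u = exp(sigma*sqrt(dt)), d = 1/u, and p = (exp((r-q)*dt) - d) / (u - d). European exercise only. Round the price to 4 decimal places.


Answer: Price = V(0,0) = 5.5986

Derivation:
dt = T/N = 0.500000
u = exp(sigma*sqrt(dt)) = 1.289892; d = 1/u = 0.775259
p = (exp((r-q)*dt) - d) / (u - d) = 0.463112
Discount per step: exp(-r*dt) = 0.978240
Stock lattice S(k, i) with i counting down-moves:
  k=0: S(0,0) = 22.2500
  k=1: S(1,0) = 28.7001; S(1,1) = 17.2495
  k=2: S(2,0) = 37.0200; S(2,1) = 22.2500; S(2,2) = 13.3728
  k=3: S(3,0) = 47.7518; S(3,1) = 28.7001; S(3,2) = 17.2495; S(3,3) = 10.3674
  k=4: S(4,0) = 61.5947; S(4,1) = 37.0200; S(4,2) = 22.2500; S(4,3) = 13.3728; S(4,4) = 8.0374
Terminal payoffs V(N, i) = max(S_T - K, 0):
  V(4,0) = 41.174697; V(4,1) = 16.600022; V(4,2) = 1.830000; V(4,3) = 0.000000; V(4,4) = 0.000000
Backward induction: V(k, i) = exp(-r*dt) * [p * V(k+1, i) + (1-p) * V(k+1, i+1)].
  V(3,0) = exp(-r*dt) * [p*41.174697 + (1-p)*16.600022] = 27.371991
  V(3,1) = exp(-r*dt) * [p*16.600022 + (1-p)*1.830000] = 8.481513
  V(3,2) = exp(-r*dt) * [p*1.830000 + (1-p)*0.000000] = 0.829054
  V(3,3) = exp(-r*dt) * [p*0.000000 + (1-p)*0.000000] = 0.000000
  V(2,0) = exp(-r*dt) * [p*27.371991 + (1-p)*8.481513] = 16.855001
  V(2,1) = exp(-r*dt) * [p*8.481513 + (1-p)*0.829054] = 4.277844
  V(2,2) = exp(-r*dt) * [p*0.829054 + (1-p)*0.000000] = 0.375590
  V(1,0) = exp(-r*dt) * [p*16.855001 + (1-p)*4.277844] = 9.882648
  V(1,1) = exp(-r*dt) * [p*4.277844 + (1-p)*0.375590] = 2.135274
  V(0,0) = exp(-r*dt) * [p*9.882648 + (1-p)*2.135274] = 5.598641


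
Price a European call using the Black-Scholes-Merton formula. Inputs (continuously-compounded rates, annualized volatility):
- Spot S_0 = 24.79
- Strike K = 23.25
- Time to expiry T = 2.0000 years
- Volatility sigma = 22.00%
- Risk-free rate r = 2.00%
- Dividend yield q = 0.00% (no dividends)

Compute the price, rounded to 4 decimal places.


d1 = (ln(S/K) + (r - q + 0.5*sigma^2) * T) / (sigma * sqrt(T)) = 0.49026675
d2 = d1 - sigma * sqrt(T) = 0.17913976
exp(-rT) = 0.96078944; exp(-qT) = 1.00000000
C = S_0 * exp(-qT) * N(d1) - K * exp(-rT) * N(d2)
N(d1) = 0.68802742; N(d2) = 0.57108602
C = 24.7900 * 1.00000000 * 0.68802742 - 23.2500 * 0.96078944 * 0.57108602 = 4.2991

Answer: Price = 4.2991


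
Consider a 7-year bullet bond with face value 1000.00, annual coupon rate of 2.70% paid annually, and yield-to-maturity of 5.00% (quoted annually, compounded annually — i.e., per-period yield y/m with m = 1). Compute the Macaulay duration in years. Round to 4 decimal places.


Answer: Macaulay duration = 6.4242 years

Derivation:
Coupon per period c = face * coupon_rate / m = 27.000000
Periods per year m = 1; per-period yield y/m = 0.050000
Number of cashflows N = 7
Cashflows (t years, CF_t, discount factor 1/(1+y/m)^(m*t), PV):
  t = 1.0000: CF_t = 27.000000, DF = 0.952381, PV = 25.714286
  t = 2.0000: CF_t = 27.000000, DF = 0.907029, PV = 24.489796
  t = 3.0000: CF_t = 27.000000, DF = 0.863838, PV = 23.323615
  t = 4.0000: CF_t = 27.000000, DF = 0.822702, PV = 22.212967
  t = 5.0000: CF_t = 27.000000, DF = 0.783526, PV = 21.155206
  t = 6.0000: CF_t = 27.000000, DF = 0.746215, PV = 20.147816
  t = 7.0000: CF_t = 1027.000000, DF = 0.710681, PV = 729.869726
Price P = sum_t PV_t = 866.913412
Macaulay numerator sum_t t * PV_t:
  t * PV_t at t = 1.0000: 25.714286
  t * PV_t at t = 2.0000: 48.979592
  t * PV_t at t = 3.0000: 69.970845
  t * PV_t at t = 4.0000: 88.851867
  t * PV_t at t = 5.0000: 105.776032
  t * PV_t at t = 6.0000: 120.886894
  t * PV_t at t = 7.0000: 5109.088082
Macaulay duration D = (sum_t t * PV_t) / P = 5569.267599 / 866.913412 = 6.424249


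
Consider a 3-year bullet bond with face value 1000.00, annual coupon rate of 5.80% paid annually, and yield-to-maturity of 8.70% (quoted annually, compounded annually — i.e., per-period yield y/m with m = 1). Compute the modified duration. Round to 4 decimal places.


Answer: Modified duration = 2.6051

Derivation:
Coupon per period c = face * coupon_rate / m = 58.000000
Periods per year m = 1; per-period yield y/m = 0.087000
Number of cashflows N = 3
Cashflows (t years, CF_t, discount factor 1/(1+y/m)^(m*t), PV):
  t = 1.0000: CF_t = 58.000000, DF = 0.919963, PV = 53.357866
  t = 2.0000: CF_t = 58.000000, DF = 0.846332, PV = 49.087273
  t = 3.0000: CF_t = 1058.000000, DF = 0.778595, PV = 823.753050
Price P = sum_t PV_t = 926.198188
First compute Macaulay numerator sum_t t * PV_t:
  t * PV_t at t = 1.0000: 53.357866
  t * PV_t at t = 2.0000: 98.174546
  t * PV_t at t = 3.0000: 2471.259149
Macaulay duration D = 2622.791561 / 926.198188 = 2.831782
Modified duration = D / (1 + y/m) = 2.831782 / (1 + 0.087000) = 2.605135


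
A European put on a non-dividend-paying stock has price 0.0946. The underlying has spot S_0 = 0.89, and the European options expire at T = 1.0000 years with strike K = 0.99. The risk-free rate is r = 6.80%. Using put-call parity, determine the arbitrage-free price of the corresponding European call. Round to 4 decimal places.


Answer: Call price = 0.0597

Derivation:
Put-call parity: C - P = S_0 * exp(-qT) - K * exp(-rT).
S_0 * exp(-qT) = 0.8900 * 1.00000000 = 0.89000000
K * exp(-rT) = 0.9900 * 0.93426047 = 0.92491787
C = P + S*exp(-qT) - K*exp(-rT)
C = 0.0946 + 0.89000000 - 0.92491787 = 0.0597


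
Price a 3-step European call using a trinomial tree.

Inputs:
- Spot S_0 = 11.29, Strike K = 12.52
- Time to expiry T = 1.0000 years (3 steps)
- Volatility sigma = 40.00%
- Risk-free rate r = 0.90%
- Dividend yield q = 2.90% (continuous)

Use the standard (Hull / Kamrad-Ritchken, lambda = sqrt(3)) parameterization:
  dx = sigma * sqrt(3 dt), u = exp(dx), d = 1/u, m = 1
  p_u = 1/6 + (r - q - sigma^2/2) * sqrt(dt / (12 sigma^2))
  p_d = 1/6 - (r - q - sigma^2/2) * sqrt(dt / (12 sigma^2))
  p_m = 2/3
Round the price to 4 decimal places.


dt = T/N = 0.333333; dx = sigma*sqrt(3*dt) = 0.400000
u = exp(dx) = 1.491825; d = 1/u = 0.670320
p_u = 0.125000, p_m = 0.666667, p_d = 0.208333
Discount per step: exp(-r*dt) = 0.997004
Stock lattice S(k, j) with j the centered position index:
  k=0: S(0,+0) = 11.2900
  k=1: S(1,-1) = 7.5679; S(1,+0) = 11.2900; S(1,+1) = 16.8427
  k=2: S(2,-2) = 5.0729; S(2,-1) = 7.5679; S(2,+0) = 11.2900; S(2,+1) = 16.8427; S(2,+2) = 25.1264
  k=3: S(3,-3) = 3.4005; S(3,-2) = 5.0729; S(3,-1) = 7.5679; S(3,+0) = 11.2900; S(3,+1) = 16.8427; S(3,+2) = 25.1264; S(3,+3) = 37.4841
Terminal payoffs V(N, j) = max(S_T - K, 0):
  V(3,-3) = 0.000000; V(3,-2) = 0.000000; V(3,-1) = 0.000000; V(3,+0) = 0.000000; V(3,+1) = 4.322701; V(3,+2) = 12.606357; V(3,+3) = 24.964120
Backward induction: V(k, j) = exp(-r*dt) * [p_u * V(k+1, j+1) + p_m * V(k+1, j) + p_d * V(k+1, j-1)]
  V(2,-2) = exp(-r*dt) * [p_u*0.000000 + p_m*0.000000 + p_d*0.000000] = 0.000000
  V(2,-1) = exp(-r*dt) * [p_u*0.000000 + p_m*0.000000 + p_d*0.000000] = 0.000000
  V(2,+0) = exp(-r*dt) * [p_u*4.322701 + p_m*0.000000 + p_d*0.000000] = 0.538719
  V(2,+1) = exp(-r*dt) * [p_u*12.606357 + p_m*4.322701 + p_d*0.000000] = 4.444242
  V(2,+2) = exp(-r*dt) * [p_u*24.964120 + p_m*12.606357 + p_d*4.322701] = 12.388096
  V(1,-1) = exp(-r*dt) * [p_u*0.538719 + p_m*0.000000 + p_d*0.000000] = 0.067138
  V(1,+0) = exp(-r*dt) * [p_u*4.444242 + p_m*0.538719 + p_d*0.000000] = 0.911936
  V(1,+1) = exp(-r*dt) * [p_u*12.388096 + p_m*4.444242 + p_d*0.538719] = 4.609723
  V(0,+0) = exp(-r*dt) * [p_u*4.609723 + p_m*0.911936 + p_d*0.067138] = 1.194571

Answer: Price = V(0,0) = 1.1946


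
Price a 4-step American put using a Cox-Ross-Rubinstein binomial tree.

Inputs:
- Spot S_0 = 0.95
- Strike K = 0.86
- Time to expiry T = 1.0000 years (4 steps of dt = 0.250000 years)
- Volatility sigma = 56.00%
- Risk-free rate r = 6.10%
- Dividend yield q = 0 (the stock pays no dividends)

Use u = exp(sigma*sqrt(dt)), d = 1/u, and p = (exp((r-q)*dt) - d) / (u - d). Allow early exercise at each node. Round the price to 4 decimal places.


dt = T/N = 0.250000
u = exp(sigma*sqrt(dt)) = 1.323130; d = 1/u = 0.755784
p = (exp((r-q)*dt) - d) / (u - d) = 0.457539
Discount per step: exp(-r*dt) = 0.984866
Stock lattice S(k, i) with i counting down-moves:
  k=0: S(0,0) = 0.9500
  k=1: S(1,0) = 1.2570; S(1,1) = 0.7180
  k=2: S(2,0) = 1.6631; S(2,1) = 0.9500; S(2,2) = 0.5426
  k=3: S(3,0) = 2.2005; S(3,1) = 1.2570; S(3,2) = 0.7180; S(3,3) = 0.4101
  k=4: S(4,0) = 2.9116; S(4,1) = 1.6631; S(4,2) = 0.9500; S(4,3) = 0.5426; S(4,4) = 0.3100
Terminal payoffs V(N, i) = max(K - S_T, 0):
  V(4,0) = 0.000000; V(4,1) = 0.000000; V(4,2) = 0.000000; V(4,3) = 0.317351; V(4,4) = 0.550034
Backward induction: V(k, i) = exp(-r*dt) * [p * V(k+1, i) + (1-p) * V(k+1, i+1)]; then take max(V_cont, immediate exercise) for American.
  V(3,0) = exp(-r*dt) * [p*0.000000 + (1-p)*0.000000] = 0.000000; exercise = 0.000000; V(3,0) = max -> 0.000000
  V(3,1) = exp(-r*dt) * [p*0.000000 + (1-p)*0.000000] = 0.000000; exercise = 0.000000; V(3,1) = max -> 0.000000
  V(3,2) = exp(-r*dt) * [p*0.000000 + (1-p)*0.317351] = 0.169545; exercise = 0.142005; V(3,2) = max -> 0.169545
  V(3,3) = exp(-r*dt) * [p*0.317351 + (1-p)*0.550034] = 0.436859; exercise = 0.449875; V(3,3) = max -> 0.449875
  V(2,0) = exp(-r*dt) * [p*0.000000 + (1-p)*0.000000] = 0.000000; exercise = 0.000000; V(2,0) = max -> 0.000000
  V(2,1) = exp(-r*dt) * [p*0.000000 + (1-p)*0.169545] = 0.090580; exercise = 0.000000; V(2,1) = max -> 0.090580
  V(2,2) = exp(-r*dt) * [p*0.169545 + (1-p)*0.449875] = 0.316746; exercise = 0.317351; V(2,2) = max -> 0.317351
  V(1,0) = exp(-r*dt) * [p*0.000000 + (1-p)*0.090580] = 0.048392; exercise = 0.000000; V(1,0) = max -> 0.048392
  V(1,1) = exp(-r*dt) * [p*0.090580 + (1-p)*0.317351] = 0.210362; exercise = 0.142005; V(1,1) = max -> 0.210362
  V(0,0) = exp(-r*dt) * [p*0.048392 + (1-p)*0.210362] = 0.134192; exercise = 0.000000; V(0,0) = max -> 0.134192

Answer: Price = V(0,0) = 0.1342


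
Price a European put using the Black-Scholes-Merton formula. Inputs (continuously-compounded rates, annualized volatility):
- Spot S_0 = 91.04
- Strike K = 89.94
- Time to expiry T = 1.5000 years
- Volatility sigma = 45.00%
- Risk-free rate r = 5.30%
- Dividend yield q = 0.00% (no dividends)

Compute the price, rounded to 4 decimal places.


d1 = (ln(S/K) + (r - q + 0.5*sigma^2) * T) / (sigma * sqrt(T)) = 0.44187196
d2 = d1 - sigma * sqrt(T) = -0.10926323
exp(-rT) = 0.92357802; exp(-qT) = 1.00000000
P = K * exp(-rT) * N(-d2) - S_0 * exp(-qT) * N(-d1)
N(-d1) = 0.32929093; N(-d2) = 0.54350314
P = 89.9400 * 0.92357802 * 0.54350314 - 91.0400 * 1.00000000 * 0.32929093 = 15.1683

Answer: Price = 15.1683


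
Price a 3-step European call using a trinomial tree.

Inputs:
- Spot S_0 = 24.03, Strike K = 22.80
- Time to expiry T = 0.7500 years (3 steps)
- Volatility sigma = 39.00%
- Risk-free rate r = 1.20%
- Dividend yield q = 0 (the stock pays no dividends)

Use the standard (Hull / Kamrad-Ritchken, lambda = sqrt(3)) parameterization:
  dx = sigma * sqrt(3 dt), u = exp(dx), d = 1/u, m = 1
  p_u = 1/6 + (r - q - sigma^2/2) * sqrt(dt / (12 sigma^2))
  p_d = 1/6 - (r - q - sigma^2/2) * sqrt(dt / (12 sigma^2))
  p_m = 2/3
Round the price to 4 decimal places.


Answer: Price = V(0,0) = 3.7909

Derivation:
dt = T/N = 0.250000; dx = sigma*sqrt(3*dt) = 0.337750
u = exp(dx) = 1.401790; d = 1/u = 0.713374
p_u = 0.142962, p_m = 0.666667, p_d = 0.190371
Discount per step: exp(-r*dt) = 0.997004
Stock lattice S(k, j) with j the centered position index:
  k=0: S(0,+0) = 24.0300
  k=1: S(1,-1) = 17.1424; S(1,+0) = 24.0300; S(1,+1) = 33.6850
  k=2: S(2,-2) = 12.2289; S(2,-1) = 17.1424; S(2,+0) = 24.0300; S(2,+1) = 33.6850; S(2,+2) = 47.2193
  k=3: S(3,-3) = 8.7238; S(3,-2) = 12.2289; S(3,-1) = 17.1424; S(3,+0) = 24.0300; S(3,+1) = 33.6850; S(3,+2) = 47.2193; S(3,+3) = 66.1915
Terminal payoffs V(N, j) = max(S_T - K, 0):
  V(3,-3) = 0.000000; V(3,-2) = 0.000000; V(3,-1) = 0.000000; V(3,+0) = 1.230000; V(3,+1) = 10.885011; V(3,+2) = 24.419307; V(3,+3) = 43.391547
Backward induction: V(k, j) = exp(-r*dt) * [p_u * V(k+1, j+1) + p_m * V(k+1, j) + p_d * V(k+1, j-1)]
  V(2,-2) = exp(-r*dt) * [p_u*0.000000 + p_m*0.000000 + p_d*0.000000] = 0.000000
  V(2,-1) = exp(-r*dt) * [p_u*1.230000 + p_m*0.000000 + p_d*0.000000] = 0.175317
  V(2,+0) = exp(-r*dt) * [p_u*10.885011 + p_m*1.230000 + p_d*0.000000] = 2.369025
  V(2,+1) = exp(-r*dt) * [p_u*24.419307 + p_m*10.885011 + p_d*1.230000] = 10.948967
  V(2,+2) = exp(-r*dt) * [p_u*43.391547 + p_m*24.419307 + p_d*10.885011] = 24.481520
  V(1,-1) = exp(-r*dt) * [p_u*2.369025 + p_m*0.175317 + p_d*0.000000] = 0.454194
  V(1,+0) = exp(-r*dt) * [p_u*10.948967 + p_m*2.369025 + p_d*0.175317] = 3.168492
  V(1,+1) = exp(-r*dt) * [p_u*24.481520 + p_m*10.948967 + p_d*2.369025] = 11.216533
  V(0,+0) = exp(-r*dt) * [p_u*11.216533 + p_m*3.168492 + p_d*0.454194] = 3.790941


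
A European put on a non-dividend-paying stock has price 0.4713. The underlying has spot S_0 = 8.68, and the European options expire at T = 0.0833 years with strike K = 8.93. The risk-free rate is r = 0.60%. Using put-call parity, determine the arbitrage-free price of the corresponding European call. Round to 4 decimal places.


Put-call parity: C - P = S_0 * exp(-qT) - K * exp(-rT).
S_0 * exp(-qT) = 8.6800 * 1.00000000 = 8.68000000
K * exp(-rT) = 8.9300 * 0.99950032 = 8.92553790
C = P + S*exp(-qT) - K*exp(-rT)
C = 0.4713 + 8.68000000 - 8.92553790 = 0.2258

Answer: Call price = 0.2258


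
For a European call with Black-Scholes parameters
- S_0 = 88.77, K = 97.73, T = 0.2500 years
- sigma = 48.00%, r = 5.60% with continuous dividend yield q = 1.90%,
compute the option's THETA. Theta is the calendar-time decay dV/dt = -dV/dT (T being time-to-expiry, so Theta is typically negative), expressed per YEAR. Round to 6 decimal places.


Answer: Theta = -17.449992

Derivation:
d1 = -0.2421242470; d2 = -0.4821242470
phi(d1) = 0.3874181770; exp(-qT) = 0.9952612634; exp(-rT) = 0.9860975443
Theta = -S*exp(-qT)*phi(d1)*sigma/(2*sqrt(T)) - r*K*exp(-rT)*N(d2) + q*S*exp(-qT)*N(d1)
N(d1) = 0.4043419454; N(d2) = 0.3148588431; sqrt(T) = 0.5000000000
Term 1 = -88.7700 * 0.9952612634 * 0.3874181770 * 0.4800 / (2 * 0.5000000000) = -16.4295077535
Term 2 = -0.0560 * 97.7300 * 0.9860975443 * 0.3148588431 = -1.6992281668
Term 3 = 0.0190 * 88.7700 * 0.9952612634 * 0.4043419454 = 0.6787435543
Theta = -16.4295077535 + (-1.6992281668) + (0.6787435543) = -17.449992


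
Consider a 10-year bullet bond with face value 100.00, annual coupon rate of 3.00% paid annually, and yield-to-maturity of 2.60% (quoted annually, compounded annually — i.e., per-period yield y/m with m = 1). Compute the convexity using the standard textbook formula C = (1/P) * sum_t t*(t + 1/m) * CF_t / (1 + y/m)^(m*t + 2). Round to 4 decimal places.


Coupon per period c = face * coupon_rate / m = 3.000000
Periods per year m = 1; per-period yield y/m = 0.026000
Number of cashflows N = 10
Cashflows (t years, CF_t, discount factor 1/(1+y/m)^(m*t), PV):
  t = 1.0000: CF_t = 3.000000, DF = 0.974659, PV = 2.923977
  t = 2.0000: CF_t = 3.000000, DF = 0.949960, PV = 2.849880
  t = 3.0000: CF_t = 3.000000, DF = 0.925887, PV = 2.777661
  t = 4.0000: CF_t = 3.000000, DF = 0.902424, PV = 2.707272
  t = 5.0000: CF_t = 3.000000, DF = 0.879555, PV = 2.638666
  t = 6.0000: CF_t = 3.000000, DF = 0.857266, PV = 2.571799
  t = 7.0000: CF_t = 3.000000, DF = 0.835542, PV = 2.506627
  t = 8.0000: CF_t = 3.000000, DF = 0.814369, PV = 2.443106
  t = 9.0000: CF_t = 3.000000, DF = 0.793732, PV = 2.381195
  t = 10.0000: CF_t = 103.000000, DF = 0.773618, PV = 79.682622
Price P = sum_t PV_t = 103.482805
Convexity numerator sum_t t*(t + 1/m) * CF_t / (1+y/m)^(m*t + 2):
  t = 1.0000: term = 5.555321
  t = 2.0000: term = 16.243629
  t = 3.0000: term = 31.663994
  t = 4.0000: term = 51.435988
  t = 5.0000: term = 75.198813
  t = 6.0000: term = 102.610466
  t = 7.0000: term = 133.346934
  t = 8.0000: term = 167.101421
  t = 9.0000: term = 203.583603
  t = 10.0000: term = 8326.482633
Convexity = (1/P) * sum = 9113.222802 / 103.482805 = 88.065093

Answer: Convexity = 88.0651


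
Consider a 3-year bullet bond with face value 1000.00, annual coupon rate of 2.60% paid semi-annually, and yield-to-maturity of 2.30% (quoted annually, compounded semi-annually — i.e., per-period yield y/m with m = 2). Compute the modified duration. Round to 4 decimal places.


Answer: Modified duration = 2.8728

Derivation:
Coupon per period c = face * coupon_rate / m = 13.000000
Periods per year m = 2; per-period yield y/m = 0.011500
Number of cashflows N = 6
Cashflows (t years, CF_t, discount factor 1/(1+y/m)^(m*t), PV):
  t = 0.5000: CF_t = 13.000000, DF = 0.988631, PV = 12.852200
  t = 1.0000: CF_t = 13.000000, DF = 0.977391, PV = 12.706080
  t = 1.5000: CF_t = 13.000000, DF = 0.966279, PV = 12.561621
  t = 2.0000: CF_t = 13.000000, DF = 0.955293, PV = 12.418805
  t = 2.5000: CF_t = 13.000000, DF = 0.944432, PV = 12.277612
  t = 3.0000: CF_t = 1013.000000, DF = 0.933694, PV = 945.832260
Price P = sum_t PV_t = 1008.648578
First compute Macaulay numerator sum_t t * PV_t:
  t * PV_t at t = 0.5000: 6.426100
  t * PV_t at t = 1.0000: 12.706080
  t * PV_t at t = 1.5000: 18.842432
  t * PV_t at t = 2.0000: 24.837610
  t * PV_t at t = 2.5000: 30.694031
  t * PV_t at t = 3.0000: 2837.496780
Macaulay duration D = 2931.003032 / 1008.648578 = 2.905871
Modified duration = D / (1 + y/m) = 2.905871 / (1 + 0.011500) = 2.872834


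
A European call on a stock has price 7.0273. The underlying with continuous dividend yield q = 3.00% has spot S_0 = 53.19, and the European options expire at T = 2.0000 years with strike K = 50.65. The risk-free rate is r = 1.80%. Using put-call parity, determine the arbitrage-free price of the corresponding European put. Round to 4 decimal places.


Answer: Put price = 5.7939

Derivation:
Put-call parity: C - P = S_0 * exp(-qT) - K * exp(-rT).
S_0 * exp(-qT) = 53.1900 * 0.94176453 = 50.09245554
K * exp(-rT) = 50.6500 * 0.96464029 = 48.85903086
P = C - S*exp(-qT) + K*exp(-rT)
P = 7.0273 - 50.09245554 + 48.85903086 = 5.7939


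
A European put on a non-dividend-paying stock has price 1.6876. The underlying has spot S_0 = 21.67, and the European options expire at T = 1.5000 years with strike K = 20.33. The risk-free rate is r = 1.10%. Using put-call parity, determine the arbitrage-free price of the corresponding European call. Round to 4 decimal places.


Answer: Call price = 3.3603

Derivation:
Put-call parity: C - P = S_0 * exp(-qT) - K * exp(-rT).
S_0 * exp(-qT) = 21.6700 * 1.00000000 = 21.67000000
K * exp(-rT) = 20.3300 * 0.98363538 = 19.99730726
C = P + S*exp(-qT) - K*exp(-rT)
C = 1.6876 + 21.67000000 - 19.99730726 = 3.3603


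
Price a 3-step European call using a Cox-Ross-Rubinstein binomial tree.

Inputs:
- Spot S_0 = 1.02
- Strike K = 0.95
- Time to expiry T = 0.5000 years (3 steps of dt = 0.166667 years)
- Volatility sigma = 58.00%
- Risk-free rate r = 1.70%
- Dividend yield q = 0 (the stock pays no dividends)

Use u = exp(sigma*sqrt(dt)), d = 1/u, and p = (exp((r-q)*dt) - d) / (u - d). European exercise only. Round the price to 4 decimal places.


Answer: Price = V(0,0) = 0.2123

Derivation:
dt = T/N = 0.166667
u = exp(sigma*sqrt(dt)) = 1.267167; d = 1/u = 0.789162
p = (exp((r-q)*dt) - d) / (u - d) = 0.447015
Discount per step: exp(-r*dt) = 0.997171
Stock lattice S(k, i) with i counting down-moves:
  k=0: S(0,0) = 1.0200
  k=1: S(1,0) = 1.2925; S(1,1) = 0.8049
  k=2: S(2,0) = 1.6378; S(2,1) = 1.0200; S(2,2) = 0.6352
  k=3: S(3,0) = 2.0754; S(3,1) = 1.2925; S(3,2) = 0.8049; S(3,3) = 0.5013
Terminal payoffs V(N, i) = max(S_T - K, 0):
  V(3,0) = 1.125402; V(3,1) = 0.342511; V(3,2) = 0.000000; V(3,3) = 0.000000
Backward induction: V(k, i) = exp(-r*dt) * [p * V(k+1, i) + (1-p) * V(k+1, i+1)].
  V(2,0) = exp(-r*dt) * [p*1.125402 + (1-p)*0.342511] = 0.690515
  V(2,1) = exp(-r*dt) * [p*0.342511 + (1-p)*0.000000] = 0.152674
  V(2,2) = exp(-r*dt) * [p*0.000000 + (1-p)*0.000000] = 0.000000
  V(1,0) = exp(-r*dt) * [p*0.690515 + (1-p)*0.152674] = 0.391985
  V(1,1) = exp(-r*dt) * [p*0.152674 + (1-p)*0.000000] = 0.068055
  V(0,0) = exp(-r*dt) * [p*0.391985 + (1-p)*0.068055] = 0.212254


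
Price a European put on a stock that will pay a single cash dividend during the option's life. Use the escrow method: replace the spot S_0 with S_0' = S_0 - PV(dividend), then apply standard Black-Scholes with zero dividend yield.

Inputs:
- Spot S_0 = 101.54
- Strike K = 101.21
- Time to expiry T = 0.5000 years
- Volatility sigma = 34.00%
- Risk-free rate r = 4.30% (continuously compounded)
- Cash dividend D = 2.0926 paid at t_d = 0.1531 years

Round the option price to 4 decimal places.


PV(D) = D * exp(-r * t_d) = 2.0926 * 0.99343832 = 2.07886903
S_0' = S_0 - PV(D) = 101.5400 - 2.07886903 = 99.46113097
d1 = (ln(S_0'/K) + (r + sigma^2/2)*T) / (sigma*sqrt(T)) = 0.13713445
d2 = d1 - sigma*sqrt(T) = -0.10328185
exp(-rT) = 0.97872948
N(-d1) = 0.44546226; N(-d2) = 0.54113036
P = K * exp(-rT) * N(-d2) - S_0' * N(-d1) = 101.2100 * 0.97872948 * 0.54113036 - 99.46113097 * 0.44546226 = 9.2967

Answer: Price = 9.2967


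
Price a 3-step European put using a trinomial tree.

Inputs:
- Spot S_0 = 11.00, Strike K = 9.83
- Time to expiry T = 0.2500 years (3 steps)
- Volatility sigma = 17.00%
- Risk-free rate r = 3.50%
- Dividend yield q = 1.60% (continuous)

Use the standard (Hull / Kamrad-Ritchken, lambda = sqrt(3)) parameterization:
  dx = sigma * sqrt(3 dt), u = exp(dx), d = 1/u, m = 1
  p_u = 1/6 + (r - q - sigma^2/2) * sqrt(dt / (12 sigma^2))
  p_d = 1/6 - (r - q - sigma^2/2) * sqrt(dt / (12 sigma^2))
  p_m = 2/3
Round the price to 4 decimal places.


dt = T/N = 0.083333; dx = sigma*sqrt(3*dt) = 0.085000
u = exp(dx) = 1.088717; d = 1/u = 0.918512
p_u = 0.168897, p_m = 0.666667, p_d = 0.164436
Discount per step: exp(-r*dt) = 0.997088
Stock lattice S(k, j) with j the centered position index:
  k=0: S(0,+0) = 11.0000
  k=1: S(1,-1) = 10.1036; S(1,+0) = 11.0000; S(1,+1) = 11.9759
  k=2: S(2,-2) = 9.2803; S(2,-1) = 10.1036; S(2,+0) = 11.0000; S(2,+1) = 11.9759; S(2,+2) = 13.0384
  k=3: S(3,-3) = 8.5241; S(3,-2) = 9.2803; S(3,-1) = 10.1036; S(3,+0) = 11.0000; S(3,+1) = 11.9759; S(3,+2) = 13.0384; S(3,+3) = 14.1951
Terminal payoffs V(N, j) = max(K - S_T, 0):
  V(3,-3) = 1.305919; V(3,-2) = 0.549687; V(3,-1) = 0.000000; V(3,+0) = 0.000000; V(3,+1) = 0.000000; V(3,+2) = 0.000000; V(3,+3) = 0.000000
Backward induction: V(k, j) = exp(-r*dt) * [p_u * V(k+1, j+1) + p_m * V(k+1, j) + p_d * V(k+1, j-1)]
  V(2,-2) = exp(-r*dt) * [p_u*0.000000 + p_m*0.549687 + p_d*1.305919] = 0.579506
  V(2,-1) = exp(-r*dt) * [p_u*0.000000 + p_m*0.000000 + p_d*0.549687] = 0.090125
  V(2,+0) = exp(-r*dt) * [p_u*0.000000 + p_m*0.000000 + p_d*0.000000] = 0.000000
  V(2,+1) = exp(-r*dt) * [p_u*0.000000 + p_m*0.000000 + p_d*0.000000] = 0.000000
  V(2,+2) = exp(-r*dt) * [p_u*0.000000 + p_m*0.000000 + p_d*0.000000] = 0.000000
  V(1,-1) = exp(-r*dt) * [p_u*0.000000 + p_m*0.090125 + p_d*0.579506] = 0.154923
  V(1,+0) = exp(-r*dt) * [p_u*0.000000 + p_m*0.000000 + p_d*0.090125] = 0.014777
  V(1,+1) = exp(-r*dt) * [p_u*0.000000 + p_m*0.000000 + p_d*0.000000] = 0.000000
  V(0,+0) = exp(-r*dt) * [p_u*0.000000 + p_m*0.014777 + p_d*0.154923] = 0.035223

Answer: Price = V(0,0) = 0.0352


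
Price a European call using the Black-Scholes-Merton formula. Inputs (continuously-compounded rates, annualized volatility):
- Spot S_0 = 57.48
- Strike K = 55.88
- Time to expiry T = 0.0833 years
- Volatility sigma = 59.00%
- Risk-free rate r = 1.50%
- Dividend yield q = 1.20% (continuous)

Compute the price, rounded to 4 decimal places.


d1 = (ln(S/K) + (r - q + 0.5*sigma^2) * T) / (sigma * sqrt(T)) = 0.25239439
d2 = d1 - sigma * sqrt(T) = 0.08211012
exp(-rT) = 0.99875128; exp(-qT) = 0.99900090
C = S_0 * exp(-qT) * N(d1) - K * exp(-rT) * N(d2)
N(d1) = 0.59963188; N(d2) = 0.53272043
C = 57.4800 * 0.99900090 * 0.59963188 - 55.8800 * 0.99875128 * 0.53272043 = 4.7012

Answer: Price = 4.7012


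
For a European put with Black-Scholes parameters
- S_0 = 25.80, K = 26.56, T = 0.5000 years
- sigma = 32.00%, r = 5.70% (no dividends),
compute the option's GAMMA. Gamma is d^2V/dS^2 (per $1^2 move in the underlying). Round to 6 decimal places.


d1 = 0.1107866944; d2 = -0.1154874756
phi(d1) = 0.3965015300; exp(-qT) = 1.0000000000; exp(-rT) = 0.9719022941
Gamma = exp(-qT) * phi(d1) / (S * sigma * sqrt(T)) = 1.0000000000 * 0.3965015300 / (25.8000 * 0.3200 * 0.7071067812) = 0.067919

Answer: Gamma = 0.067919


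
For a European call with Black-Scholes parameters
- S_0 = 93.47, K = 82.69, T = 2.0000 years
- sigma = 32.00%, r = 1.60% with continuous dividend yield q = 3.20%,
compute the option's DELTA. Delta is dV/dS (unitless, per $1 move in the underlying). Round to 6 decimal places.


Answer: Delta = 0.623841

Derivation:
d1 = 0.4263452905; d2 = -0.0262030495
phi(d1) = 0.3642832019; exp(-qT) = 0.9380049995; exp(-rT) = 0.9685065821
N(d1) = 0.6650718698
Delta = exp(-qT) * N(d1) = 0.9380049995 * 0.6650718698 = 0.623841


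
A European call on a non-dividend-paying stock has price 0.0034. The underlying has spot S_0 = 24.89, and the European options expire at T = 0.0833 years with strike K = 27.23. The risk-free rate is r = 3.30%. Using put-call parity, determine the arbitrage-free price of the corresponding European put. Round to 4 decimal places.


Put-call parity: C - P = S_0 * exp(-qT) - K * exp(-rT).
S_0 * exp(-qT) = 24.8900 * 1.00000000 = 24.89000000
K * exp(-rT) = 27.2300 * 0.99725487 = 27.15525024
P = C - S*exp(-qT) + K*exp(-rT)
P = 0.0034 - 24.89000000 + 27.15525024 = 2.2687

Answer: Put price = 2.2687


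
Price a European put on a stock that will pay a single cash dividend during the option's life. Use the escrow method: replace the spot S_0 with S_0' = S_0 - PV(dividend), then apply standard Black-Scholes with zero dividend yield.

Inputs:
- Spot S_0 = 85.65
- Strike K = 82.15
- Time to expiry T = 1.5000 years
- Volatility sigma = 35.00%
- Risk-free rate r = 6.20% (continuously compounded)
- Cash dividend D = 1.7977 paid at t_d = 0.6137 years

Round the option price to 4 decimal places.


Answer: Price = 9.4087

Derivation:
PV(D) = D * exp(-r * t_d) = 1.7977 * 0.96266538 = 1.73058356
S_0' = S_0 - PV(D) = 85.6500 - 1.73058356 = 83.91941644
d1 = (ln(S_0'/K) + (r + sigma^2/2)*T) / (sigma*sqrt(T)) = 0.48099852
d2 = d1 - sigma*sqrt(T) = 0.05233782
exp(-rT) = 0.91119350
N(-d1) = 0.31525877; N(-d2) = 0.47912976
P = K * exp(-rT) * N(-d2) - S_0' * N(-d1) = 82.1500 * 0.91119350 * 0.47912976 - 83.91941644 * 0.31525877 = 9.4087
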